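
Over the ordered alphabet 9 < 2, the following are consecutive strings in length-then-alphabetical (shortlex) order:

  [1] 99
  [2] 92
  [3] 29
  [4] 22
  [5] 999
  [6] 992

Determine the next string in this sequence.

Treat 992 as a base-2 numeral over the given alphabet and add one, carrying through any trailing 2's.

929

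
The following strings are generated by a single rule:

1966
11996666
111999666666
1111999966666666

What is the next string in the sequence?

11111999996666666666

Reading off run lengths: 1 runs 1, 2, 3, 4; 9 runs 1, 2, 3, 4; 6 runs 2, 4, 6, 8 — each is linear in n (n = 1, 2, …).
For the next term, n = 5, so the run lengths are 5, 5, 10.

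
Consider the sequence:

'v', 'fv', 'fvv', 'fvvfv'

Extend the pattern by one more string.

From term 3 onward, concatenate the last term with the second-to-last: fv·v = fvv, fvv·fv = fvvfv, …
So term 5 is fvvfv·fvv.

fvvfvfvv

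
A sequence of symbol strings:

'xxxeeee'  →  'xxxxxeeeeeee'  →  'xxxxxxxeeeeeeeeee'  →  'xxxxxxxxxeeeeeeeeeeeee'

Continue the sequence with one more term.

The n-th term is 2n+1 x's then 3n+1 e's (n = 1, 2, …).
Setting n = 5 gives 11, 16 characters in each block.

xxxxxxxxxxxeeeeeeeeeeeeeeee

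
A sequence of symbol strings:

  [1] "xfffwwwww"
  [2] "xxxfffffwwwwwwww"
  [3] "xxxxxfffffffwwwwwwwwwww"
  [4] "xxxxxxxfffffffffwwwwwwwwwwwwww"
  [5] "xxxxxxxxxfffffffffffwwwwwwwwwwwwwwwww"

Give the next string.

Term n consists of 2n-1 x's, followed by 2n+1 f's, followed by 3n+2 w's (n = 1, 2, …).
At n = 6 the blocks have lengths 11, 13, 20.

xxxxxxxxxxxfffffffffffffwwwwwwwwwwwwwwwwwwww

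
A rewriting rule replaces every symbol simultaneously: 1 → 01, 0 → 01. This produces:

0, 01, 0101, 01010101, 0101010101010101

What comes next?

Rewriting the 16 symbols of 0101010101010101 one by one yields 01 01 01 01 01 01 01 01 01 01 01 01 01 01 01 01; concatenated:

01010101010101010101010101010101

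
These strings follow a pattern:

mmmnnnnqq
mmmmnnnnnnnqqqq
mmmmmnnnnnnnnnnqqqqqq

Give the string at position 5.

mmmmmmmnnnnnnnnnnnnnnnnqqqqqqqqqq

Each string has the form m^{n+2} n^{3n+1} q^{2n} (n = 1, 2, …).
For term 5, n = 5, so the run lengths are 7, 16, 10.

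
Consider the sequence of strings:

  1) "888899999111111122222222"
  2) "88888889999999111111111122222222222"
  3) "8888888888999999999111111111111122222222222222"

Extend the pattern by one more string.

888888888888899999999999111111111111111122222222222222222

The n-th term is 3n-2 8's then 2n+1 9's then 3n+1 1's then 3n+2 2's, where the shown terms are n = 2, 3, 4.
For the next term, n = 5, so the run lengths are 13, 11, 16, 17.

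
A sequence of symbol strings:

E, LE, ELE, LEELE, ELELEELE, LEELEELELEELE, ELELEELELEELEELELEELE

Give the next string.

LEELEELELEELEELELEELELEELEELELEELE

Each term (from the third on) is the two preceding terms concatenated in order: term 3 = E·LE = ELE.
The next term joins LEELEELELEELE and ELELEELELEELEELELEELE.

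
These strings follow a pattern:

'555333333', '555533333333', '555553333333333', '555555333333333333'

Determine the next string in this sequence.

555555533333333333333

The n-th term is n 5's then 2n 3's, where the shown terms are n = 3, 4, 5, 6.
Setting n = 7 gives 7, 14 characters in each block.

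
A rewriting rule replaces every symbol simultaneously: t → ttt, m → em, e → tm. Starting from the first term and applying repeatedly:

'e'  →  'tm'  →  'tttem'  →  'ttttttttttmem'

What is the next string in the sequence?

Rewriting the 13 symbols of ttttttttttmem one by one yields ttt ttt ttt ttt ttt ttt ttt ttt ttt ttt em tm em; concatenated:

ttttttttttttttttttttttttttttttemtmem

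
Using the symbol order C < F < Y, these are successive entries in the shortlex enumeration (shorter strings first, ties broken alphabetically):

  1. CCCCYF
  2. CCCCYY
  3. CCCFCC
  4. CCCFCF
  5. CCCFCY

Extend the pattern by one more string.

CCCFFC

Find the rightmost character of CCCFCY below Y, bump it to the next letter, and reset everything to its right to C.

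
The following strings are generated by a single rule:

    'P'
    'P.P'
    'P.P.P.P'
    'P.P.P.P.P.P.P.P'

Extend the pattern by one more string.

Every step duplicates the string with '.' between the halves.
One more doubling of P.P.P.P.P.P.P.P gives the answer.

P.P.P.P.P.P.P.P.P.P.P.P.P.P.P.P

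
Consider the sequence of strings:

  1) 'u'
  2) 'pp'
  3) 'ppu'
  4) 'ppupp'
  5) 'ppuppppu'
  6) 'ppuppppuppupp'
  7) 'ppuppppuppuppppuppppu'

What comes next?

ppuppppuppuppppuppppuppuppppuppupp

This is a Fibonacci-style word recurrence s(k) = s(k−1)·s(k−2): e.g. pp·u = ppu.
So term 8 is ppuppppuppuppppuppppu·ppuppppuppupp.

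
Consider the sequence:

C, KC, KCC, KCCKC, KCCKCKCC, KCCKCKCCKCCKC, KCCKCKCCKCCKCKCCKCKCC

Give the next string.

This is a Fibonacci-style word recurrence s(k) = s(k−1)·s(k−2): e.g. KC·C = KCC.
The next term joins KCCKCKCCKCCKCKCCKCKCC and KCCKCKCCKCCKC.

KCCKCKCCKCCKCKCCKCKCCKCCKCKCCKCCKC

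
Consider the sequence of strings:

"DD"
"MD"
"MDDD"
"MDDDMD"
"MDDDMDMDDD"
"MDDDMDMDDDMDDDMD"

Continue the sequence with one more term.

This is a Fibonacci-style word recurrence s(k) = s(k−1)·s(k−2): e.g. MD·DD = MDDD.
Continuing: MDDDMDMDDDMDDDMD · MDDDMDMDDD gives term 7.

MDDDMDMDDDMDDDMDMDDDMDMDDD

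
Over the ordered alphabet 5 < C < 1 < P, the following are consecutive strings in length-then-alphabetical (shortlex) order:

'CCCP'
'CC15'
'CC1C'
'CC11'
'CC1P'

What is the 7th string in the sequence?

Continuing the enumeration 2 steps past CC1P: CC1P → CCP5 → (answer).

CCPC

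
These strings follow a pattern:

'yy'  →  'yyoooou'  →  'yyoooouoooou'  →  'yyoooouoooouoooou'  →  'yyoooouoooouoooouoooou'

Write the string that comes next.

The strings grow by a fixed suffix oooou each time.
Applying this once more to yyoooouoooouoooouoooou:

yyoooouoooouoooouoooouoooou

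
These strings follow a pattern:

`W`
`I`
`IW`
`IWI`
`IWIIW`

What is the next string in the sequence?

IWIIWIWI

From term 3 onward, concatenate the last term with the second-to-last: I·W = IW, IW·I = IWI, …
Continuing: IWIIW · IWI gives term 6.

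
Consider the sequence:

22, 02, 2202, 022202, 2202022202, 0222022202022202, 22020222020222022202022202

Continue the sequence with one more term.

From term 3 onward, concatenate the second-to-last term with the last: 22·02 = 2202, 02·2202 = 022202, …
The next term joins 0222022202022202 and 22020222020222022202022202.

022202220202220222020222020222022202022202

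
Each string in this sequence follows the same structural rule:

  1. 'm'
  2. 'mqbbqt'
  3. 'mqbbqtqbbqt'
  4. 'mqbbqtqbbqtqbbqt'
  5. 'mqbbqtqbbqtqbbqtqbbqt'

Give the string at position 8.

Each term is the previous one with qbbqt appended.
From mqbbqtqbbqtqbbqtqbbqt, 3 further steps: mqbbqtqbbqtqbbqtqbbqt → mqbbqtqbbqtqbbqtqbbqtqbbqt → mqbbqtqbbqtqbbqtqbbqtqbbqtqbbqt → (answer).

mqbbqtqbbqtqbbqtqbbqtqbbqtqbbqtqbbqt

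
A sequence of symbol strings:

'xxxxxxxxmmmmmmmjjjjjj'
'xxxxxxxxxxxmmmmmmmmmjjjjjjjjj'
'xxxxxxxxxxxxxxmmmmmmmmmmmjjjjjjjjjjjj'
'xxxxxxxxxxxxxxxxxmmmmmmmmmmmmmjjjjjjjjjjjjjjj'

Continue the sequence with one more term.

Reading off run lengths: x runs 8, 11, 14, 17; m runs 7, 9, 11, 13; j runs 6, 9, 12, 15 — each is linear in n, where the shown terms are n = 2, 3, 4, 5.
Setting n = 6 gives 20, 15, 18 characters in each block.

xxxxxxxxxxxxxxxxxxxxmmmmmmmmmmmmmmmjjjjjjjjjjjjjjjjjj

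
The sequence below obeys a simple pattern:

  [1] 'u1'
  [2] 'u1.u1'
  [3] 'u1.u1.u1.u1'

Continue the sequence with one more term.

Every step duplicates the string with '.' between the halves.
One more doubling of u1.u1.u1.u1 gives the answer.

u1.u1.u1.u1.u1.u1.u1.u1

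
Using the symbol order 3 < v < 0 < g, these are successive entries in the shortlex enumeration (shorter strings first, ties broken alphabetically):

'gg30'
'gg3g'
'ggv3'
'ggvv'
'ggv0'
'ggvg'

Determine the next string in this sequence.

gg03

Treat ggvg as a base-4 numeral over the given alphabet and add one, carrying through any trailing g's.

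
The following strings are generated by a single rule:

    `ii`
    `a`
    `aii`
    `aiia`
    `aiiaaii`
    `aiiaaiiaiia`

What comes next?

aiiaaiiaiiaaiiaaii

This is a Fibonacci-style word recurrence s(k) = s(k−1)·s(k−2): e.g. a·ii = aii.
So term 7 is aiiaaiiaiia·aiiaaii.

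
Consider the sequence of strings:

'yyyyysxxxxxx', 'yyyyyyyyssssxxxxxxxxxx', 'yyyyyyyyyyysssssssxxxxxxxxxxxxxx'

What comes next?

yyyyyyyyyyyyyyssssssssssxxxxxxxxxxxxxxxxxx

Each string has the form y^{3n+2} s^{3n-2} x^{4n+2} (n = 1, 2, …).
For the next term, n = 4, so the run lengths are 14, 10, 18.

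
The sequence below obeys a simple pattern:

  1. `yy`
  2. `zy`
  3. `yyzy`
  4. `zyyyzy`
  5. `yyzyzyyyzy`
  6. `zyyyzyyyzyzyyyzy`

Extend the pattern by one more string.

This is a Fibonacci-style word recurrence s(k) = s(k−2)·s(k−1): e.g. yy·zy = yyzy.
The next term joins yyzyzyyyzy and zyyyzyyyzyzyyyzy.

yyzyzyyyzyzyyyzyyyzyzyyyzy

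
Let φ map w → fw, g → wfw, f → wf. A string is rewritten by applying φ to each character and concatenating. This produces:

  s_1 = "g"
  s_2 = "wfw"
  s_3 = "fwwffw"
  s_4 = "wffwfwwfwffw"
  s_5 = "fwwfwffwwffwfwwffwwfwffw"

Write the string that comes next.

Replace each of the 24 characters of fwwfwffwwffwfwwffwwfwffw in place — wf fw fw wf fw wf wf fw fw wf wf fw wf fw fw wf wf fw fw wf fw wf wf fw — and concatenate.

wffwfwwffwwfwffwfwwfwffwwffwfwwfwffwfwwffwwfwffw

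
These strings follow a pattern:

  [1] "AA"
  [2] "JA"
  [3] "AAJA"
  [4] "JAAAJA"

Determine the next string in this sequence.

Each term (from the third on) is the two preceding terms concatenated in order: term 3 = AA·JA = AAJA.
So term 5 is AAJA·JAAAJA.

AAJAJAAAJA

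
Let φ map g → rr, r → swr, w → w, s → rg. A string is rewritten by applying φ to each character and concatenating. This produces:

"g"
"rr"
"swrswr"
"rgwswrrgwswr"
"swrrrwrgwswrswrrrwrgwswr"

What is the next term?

Replace each of the 24 characters of swrrrwrgwswrswrrrwrgwswr in place — rg w swr swr swr w swr rr w rg w swr rg w swr swr swr w swr rr w rg w swr — and concatenate.

rgwswrswrswrwswrrrwrgwswrrgwswrswrswrwswrrrwrgwswr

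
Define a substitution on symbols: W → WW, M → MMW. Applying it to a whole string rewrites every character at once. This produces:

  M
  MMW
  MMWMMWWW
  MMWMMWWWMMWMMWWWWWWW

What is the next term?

Rewriting the 20 symbols of MMWMMWWWMMWMMWWWWWWW one by one yields MMW MMW WW MMW MMW WW WW WW MMW MMW WW MMW MMW WW WW WW WW WW WW WW; concatenated:

MMWMMWWWMMWMMWWWWWWWMMWMMWWWMMWMMWWWWWWWWWWWWWWW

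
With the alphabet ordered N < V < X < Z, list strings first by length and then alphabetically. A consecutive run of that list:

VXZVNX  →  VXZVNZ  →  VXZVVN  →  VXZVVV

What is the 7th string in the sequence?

Advancing 3 positions from VXZVVV through VXZVVV → VXZVVX → VXZVVZ reaches term 7.

VXZVXN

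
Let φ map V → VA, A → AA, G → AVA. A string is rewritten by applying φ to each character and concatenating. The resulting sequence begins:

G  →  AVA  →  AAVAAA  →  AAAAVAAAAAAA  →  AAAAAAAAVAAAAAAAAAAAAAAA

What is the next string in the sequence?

AAAAAAAAAAAAAAAAVAAAAAAAAAAAAAAAAAAAAAAAAAAAAAAA

Replace each of the 24 characters of AAAAAAAAVAAAAAAAAAAAAAAA in place — AA AA AA AA AA AA AA AA VA AA AA AA AA AA AA AA AA AA AA AA AA AA AA AA — and concatenate.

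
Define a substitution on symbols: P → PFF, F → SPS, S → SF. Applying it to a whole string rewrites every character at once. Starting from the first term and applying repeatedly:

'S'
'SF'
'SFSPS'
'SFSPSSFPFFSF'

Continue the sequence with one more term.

SFSPSSFPFFSFSFSPSPFFSPSSPSSFSPS

Rewriting each symbol of SFSPSSFPFFSF: S→SF, F→SPS, S→SF, P→PFF, S→SF, S→SF, F→SPS, P→PFF, F→SPS, F→SPS, S→SF, F→SPS, which concatenates to SF SPS SF PFF SF SF SPS PFF SPS SPS SF SPS.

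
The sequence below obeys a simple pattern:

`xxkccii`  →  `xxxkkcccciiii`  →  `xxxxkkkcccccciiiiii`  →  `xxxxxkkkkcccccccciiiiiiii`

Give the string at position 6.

Reading off run lengths: x runs 2, 3, 4, 5; k runs 1, 2, 3, 4; c runs 2, 4, 6, 8; i runs 2, 4, 6, 8 — each is linear in n (n = 1, 2, …).
At n = 6 the blocks have lengths 7, 6, 12, 12.

xxxxxxxkkkkkkcccccccccccciiiiiiiiiiii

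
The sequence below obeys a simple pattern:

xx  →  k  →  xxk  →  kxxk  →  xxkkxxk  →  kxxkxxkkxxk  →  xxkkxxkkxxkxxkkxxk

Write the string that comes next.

kxxkxxkkxxkxxkkxxkkxxkxxkkxxk

Each term (from the third on) is the two preceding terms concatenated in order: term 3 = xx·k = xxk.
Continuing: kxxkxxkkxxk · xxkkxxkkxxkxxkkxxk gives term 8.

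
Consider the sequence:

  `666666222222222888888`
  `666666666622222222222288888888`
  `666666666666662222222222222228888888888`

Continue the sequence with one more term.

Each string has the form 6^{4n-2} 2^{3n+3} 8^{2n+2}, where the shown terms are n = 2, 3, 4.
Setting n = 5 gives 18, 18, 12 characters in each block.

666666666666666666222222222222222222888888888888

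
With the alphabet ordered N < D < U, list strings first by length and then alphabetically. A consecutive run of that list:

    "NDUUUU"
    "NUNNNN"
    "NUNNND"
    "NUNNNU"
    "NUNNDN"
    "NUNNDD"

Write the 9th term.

NUNNUD

Advancing 3 positions from NUNNDD through NUNNDD → NUNNDU → NUNNUN reaches term 9.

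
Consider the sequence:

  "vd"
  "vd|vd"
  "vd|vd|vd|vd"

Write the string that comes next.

s(k+1) = s(k)·|·s(k) — each term doubles the last with '|' between the halves.
So the next term is two copies of vd|vd|vd|vd with '|' between the halves.

vd|vd|vd|vd|vd|vd|vd|vd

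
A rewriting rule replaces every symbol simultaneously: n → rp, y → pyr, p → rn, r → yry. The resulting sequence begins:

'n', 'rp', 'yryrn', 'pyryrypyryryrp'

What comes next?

Replace each of the 14 characters of pyryrypyryryrp in place — rn pyr yry pyr yry pyr rn pyr yry pyr yry pyr yry rn — and concatenate.

rnpyryrypyryrypyrrnpyryrypyryrypyryryrn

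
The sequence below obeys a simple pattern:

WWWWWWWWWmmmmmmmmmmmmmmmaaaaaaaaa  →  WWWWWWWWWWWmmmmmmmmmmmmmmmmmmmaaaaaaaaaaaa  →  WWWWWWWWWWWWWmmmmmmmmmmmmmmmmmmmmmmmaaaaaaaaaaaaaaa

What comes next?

Term n consists of 2n+3 W's, followed by 4n+3 m's, followed by 3n a's, where the shown terms are n = 3, 4, 5.
At n = 6 the blocks have lengths 15, 27, 18.

WWWWWWWWWWWWWWWmmmmmmmmmmmmmmmmmmmmmmmmmmmaaaaaaaaaaaaaaaaaa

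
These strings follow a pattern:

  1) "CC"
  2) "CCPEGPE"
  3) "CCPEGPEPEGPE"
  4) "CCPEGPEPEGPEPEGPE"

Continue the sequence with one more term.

CCPEGPEPEGPEPEGPEPEGPE

Every step adds PEGPE to the end: s(k+1) = s(k)·PEGPE.
So the next term is CCPEGPEPEGPEPEGPE·PEGPE.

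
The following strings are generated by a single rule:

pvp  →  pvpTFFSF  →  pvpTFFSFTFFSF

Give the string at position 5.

Each term is the previous one with TFFSF appended.
From pvpTFFSFTFFSF, 2 further steps: pvpTFFSFTFFSF → pvpTFFSFTFFSFTFFSF → (answer).

pvpTFFSFTFFSFTFFSFTFFSF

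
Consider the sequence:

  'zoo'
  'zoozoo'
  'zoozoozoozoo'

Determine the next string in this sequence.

zoozoozoozoozoozoozoozoo

Each string is two copies of the previous one concatenated.
So the next term is two copies of zoozoozoozoo.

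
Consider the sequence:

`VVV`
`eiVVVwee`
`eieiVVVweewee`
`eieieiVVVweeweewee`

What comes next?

s(k+1) = ei·s(k)·wee, so each term gains ei as a prefix and wee as a suffix.
Applying this once more to eieieiVVVweeweewee:

eieieieiVVVweeweeweewee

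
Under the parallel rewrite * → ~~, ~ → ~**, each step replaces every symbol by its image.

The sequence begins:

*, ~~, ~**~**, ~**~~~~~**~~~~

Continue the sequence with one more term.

Rewriting the 14 symbols of ~**~~~~~**~~~~ one by one yields ~** ~~ ~~ ~** ~** ~** ~** ~** ~~ ~~ ~** ~** ~** ~**; concatenated:

~**~~~~~**~**~**~**~**~~~~~**~**~**~**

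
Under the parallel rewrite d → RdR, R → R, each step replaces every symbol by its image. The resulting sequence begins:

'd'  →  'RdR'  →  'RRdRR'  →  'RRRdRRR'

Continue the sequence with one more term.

Expanding RRRdRRR: R→R, R→R, R→R, d→RdR, R→R, R→R, R→R. Concatenated: R R R RdR R R R.

RRRRdRRRR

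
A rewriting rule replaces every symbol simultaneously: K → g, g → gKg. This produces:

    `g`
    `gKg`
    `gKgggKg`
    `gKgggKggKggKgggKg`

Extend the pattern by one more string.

gKgggKggKggKgggKggKgggKggKgggKggKggKgggKg

Replace each of the 17 characters of gKgggKggKggKgggKg in place — gKg g gKg gKg gKg g gKg gKg g gKg gKg g gKg gKg gKg g gKg — and concatenate.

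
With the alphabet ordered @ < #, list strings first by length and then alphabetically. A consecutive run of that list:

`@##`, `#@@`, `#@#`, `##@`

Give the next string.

###

Treat ##@ as a base-2 numeral over the given alphabet and add one, carrying through any trailing #'s.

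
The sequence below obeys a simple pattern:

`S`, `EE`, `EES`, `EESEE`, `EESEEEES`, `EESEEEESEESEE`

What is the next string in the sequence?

EESEEEESEESEEEESEEEES

From term 3 onward, concatenate the last term with the second-to-last: EE·S = EES, EES·EE = EESEE, …
So term 7 is EESEEEESEESEE·EESEEEES.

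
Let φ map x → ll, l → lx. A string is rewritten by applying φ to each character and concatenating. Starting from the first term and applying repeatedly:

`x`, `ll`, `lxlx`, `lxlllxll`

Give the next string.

Expanding lxlllxll: l→lx, x→ll, l→lx, l→lx, l→lx, x→ll, l→lx, l→lx. Concatenated: lx ll lx lx lx ll lx lx.

lxlllxlxlxlllxlx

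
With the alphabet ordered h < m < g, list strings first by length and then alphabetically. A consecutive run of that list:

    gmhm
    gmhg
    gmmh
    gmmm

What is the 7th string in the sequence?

gmgm

Advancing 3 positions from gmmm through gmmm → gmmg → gmgh reaches term 7.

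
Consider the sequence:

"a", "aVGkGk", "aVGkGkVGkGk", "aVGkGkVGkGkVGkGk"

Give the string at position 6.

The strings grow by a fixed suffix VGkGk each time.
From aVGkGkVGkGkVGkGk, 2 further steps: aVGkGkVGkGkVGkGk → aVGkGkVGkGkVGkGkVGkGk → (answer).

aVGkGkVGkGkVGkGkVGkGkVGkGk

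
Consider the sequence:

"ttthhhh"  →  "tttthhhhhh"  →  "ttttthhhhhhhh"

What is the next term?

tttttthhhhhhhhhh

The n-th term is n+1 t's then 2n h's, where the shown terms are n = 2, 3, 4.
Setting n = 5 gives 6, 10 characters in each block.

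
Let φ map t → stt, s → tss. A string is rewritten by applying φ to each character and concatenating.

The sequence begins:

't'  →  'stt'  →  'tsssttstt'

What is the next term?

stttsstsstsssttstttsssttstt

Apply φ to tsssttstt symbol by symbol: t→stt, s→tss, s→tss, s→tss, t→stt, t→stt, s→tss, t→stt, t→stt; joined: stt tss tss tss stt stt tss stt stt.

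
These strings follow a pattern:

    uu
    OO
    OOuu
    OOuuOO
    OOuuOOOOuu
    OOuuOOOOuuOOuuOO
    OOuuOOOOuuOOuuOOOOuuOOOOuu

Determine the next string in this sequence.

Each term (from the third on) is the previous term followed by the one before it: term 3 = OO·uu = OOuu.
Continuing: OOuuOOOOuuOOuuOOOOuuOOOOuu · OOuuOOOOuuOOuuOO gives term 8.

OOuuOOOOuuOOuuOOOOuuOOOOuuOOuuOOOOuuOOuuOO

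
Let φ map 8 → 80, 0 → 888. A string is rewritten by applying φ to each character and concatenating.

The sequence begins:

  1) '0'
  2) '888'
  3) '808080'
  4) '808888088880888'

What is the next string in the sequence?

808888080808088880808080888808080

Replace each of the 15 characters of 808888088880888 in place — 80 888 80 80 80 80 888 80 80 80 80 888 80 80 80 — and concatenate.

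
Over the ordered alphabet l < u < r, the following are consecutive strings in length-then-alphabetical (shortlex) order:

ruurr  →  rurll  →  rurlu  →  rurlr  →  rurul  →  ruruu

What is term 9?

Continuing the enumeration 3 steps past ruruu: ruruu → rurur → rurrl → (answer).

rurru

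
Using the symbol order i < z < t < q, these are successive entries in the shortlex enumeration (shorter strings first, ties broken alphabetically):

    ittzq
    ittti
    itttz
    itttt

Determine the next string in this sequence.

The successor of itttt increments the rightmost position that isn't already q and resets every position after it to i.

itttq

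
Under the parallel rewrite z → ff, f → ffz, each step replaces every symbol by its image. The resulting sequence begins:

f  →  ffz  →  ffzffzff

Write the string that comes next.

ffzffzffffzffzffffzffz

Expanding ffzffzff: f→ffz, f→ffz, z→ff, f→ffz, f→ffz, z→ff, f→ffz, f→ffz. Concatenated: ffz ffz ff ffz ffz ff ffz ffz.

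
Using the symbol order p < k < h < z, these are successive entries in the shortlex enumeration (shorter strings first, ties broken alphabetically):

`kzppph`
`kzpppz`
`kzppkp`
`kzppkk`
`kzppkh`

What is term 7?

Continuing the enumeration 2 steps past kzppkh: kzppkh → kzppkz → (answer).

kzpphp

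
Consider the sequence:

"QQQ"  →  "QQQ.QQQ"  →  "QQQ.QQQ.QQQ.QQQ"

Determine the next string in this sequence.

QQQ.QQQ.QQQ.QQQ.QQQ.QQQ.QQQ.QQQ

s(k+1) = s(k)·.·s(k) — each term doubles the last with '.' between the halves.
One more doubling of QQQ.QQQ.QQQ.QQQ gives the answer.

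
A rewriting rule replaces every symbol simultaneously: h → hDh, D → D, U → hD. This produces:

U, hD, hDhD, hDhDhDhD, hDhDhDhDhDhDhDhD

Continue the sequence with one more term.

Rewriting the 16 symbols of hDhDhDhDhDhDhDhD one by one yields hDh D hDh D hDh D hDh D hDh D hDh D hDh D hDh D; concatenated:

hDhDhDhDhDhDhDhDhDhDhDhDhDhDhDhD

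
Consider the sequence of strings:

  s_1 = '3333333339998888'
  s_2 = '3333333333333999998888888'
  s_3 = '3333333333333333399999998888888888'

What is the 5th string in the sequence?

The n-th term is 4n+1 3's then 2n-1 9's then 3n-2 8's, where the shown terms are n = 2, 3, 4.
For term 5, n = 6, so the run lengths are 25, 11, 16.

3333333333333333333333333999999999998888888888888888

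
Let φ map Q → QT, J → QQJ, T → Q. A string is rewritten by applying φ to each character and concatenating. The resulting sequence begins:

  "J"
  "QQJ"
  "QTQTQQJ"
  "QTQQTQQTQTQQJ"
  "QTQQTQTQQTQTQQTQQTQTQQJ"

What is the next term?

φ(QTQQTQTQQTQTQQTQQTQTQQJ) expands symbol-by-symbol to QT Q QT QT Q QT Q QT QT Q QT Q QT QT Q QT QT Q QT Q QT QT QQJ; joining the 23 pieces gives the next term.

QTQQTQTQQTQQTQTQQTQQTQTQQTQTQQTQQTQTQQJ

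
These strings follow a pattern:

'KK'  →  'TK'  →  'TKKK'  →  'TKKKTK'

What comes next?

From term 3 onward, concatenate the last term with the second-to-last: TK·KK = TKKK, TKKK·TK = TKKKTK, …
So term 5 is TKKKTK·TKKK.

TKKKTKTKKK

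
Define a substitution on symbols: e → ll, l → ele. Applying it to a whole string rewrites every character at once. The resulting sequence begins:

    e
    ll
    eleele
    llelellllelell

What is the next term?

Applying the rule to each of the 14 symbols of llelellllelell gives the pieces ele ele ll ele ll ele ele ele ele ll ele ll ele ele, which concatenate to the answer.

eleelellelelleleeleeleelellelelleleele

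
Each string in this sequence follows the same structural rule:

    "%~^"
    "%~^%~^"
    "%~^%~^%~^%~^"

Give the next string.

s(k+1) = s(k)·s(k) — each term doubles the last.
One more doubling of %~^%~^%~^%~^ gives the answer.

%~^%~^%~^%~^%~^%~^%~^%~^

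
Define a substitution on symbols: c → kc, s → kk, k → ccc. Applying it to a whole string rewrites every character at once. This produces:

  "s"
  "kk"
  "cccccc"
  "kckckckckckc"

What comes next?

Apply φ to kckckckckckc symbol by symbol: k→ccc, c→kc, k→ccc, c→kc, k→ccc, c→kc, k→ccc, c→kc, k→ccc, c→kc, k→ccc, c→kc; joined: ccc kc ccc kc ccc kc ccc kc ccc kc ccc kc.

ccckcccckcccckcccckcccckcccckc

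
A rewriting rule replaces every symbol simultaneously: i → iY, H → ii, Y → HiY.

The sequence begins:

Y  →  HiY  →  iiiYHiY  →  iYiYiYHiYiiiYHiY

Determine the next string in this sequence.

iYHiYiYHiYiYHiYiiiYHiYiYiYiYHiYiiiYHiY

φ(iYiYiYHiYiiiYHiY) expands symbol-by-symbol to iY HiY iY HiY iY HiY ii iY HiY iY iY iY HiY ii iY HiY; joining the 16 pieces gives the next term.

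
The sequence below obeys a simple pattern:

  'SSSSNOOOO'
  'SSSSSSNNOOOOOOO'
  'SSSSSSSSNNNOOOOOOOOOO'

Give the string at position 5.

SSSSSSSSSSSSNNNNNOOOOOOOOOOOOOOOO

Reading off run lengths: S runs 4, 6, 8; N runs 1, 2, 3; O runs 4, 7, 10 — each is linear in n (n = 1, 2, …).
For term 5, n = 5, so the run lengths are 12, 5, 16.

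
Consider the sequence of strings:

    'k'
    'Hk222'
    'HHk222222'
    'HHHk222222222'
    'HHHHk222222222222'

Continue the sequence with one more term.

Each term wraps the previous one in H on the left and 222 on the right.
One more step from HHHHk222222222222 gives the answer.

HHHHHk222222222222222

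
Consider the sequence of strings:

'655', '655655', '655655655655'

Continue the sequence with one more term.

Every step duplicates the string.
Doubling 655655655655:

655655655655655655655655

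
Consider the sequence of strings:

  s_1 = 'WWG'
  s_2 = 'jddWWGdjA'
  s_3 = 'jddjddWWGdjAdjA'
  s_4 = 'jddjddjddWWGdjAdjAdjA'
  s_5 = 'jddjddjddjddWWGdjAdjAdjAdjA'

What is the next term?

jddjddjddjddjddWWGdjAdjAdjAdjAdjA

s(k+1) = jdd·s(k)·djA, so each term gains jdd as a prefix and djA as a suffix.
So the next term is jdd·jddjddjddjddWWGdjAdjAdjAdjA·djA.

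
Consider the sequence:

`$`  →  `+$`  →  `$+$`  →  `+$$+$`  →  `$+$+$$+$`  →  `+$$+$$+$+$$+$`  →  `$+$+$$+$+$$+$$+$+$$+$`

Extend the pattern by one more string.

From term 3 onward, concatenate the second-to-last term with the last: $·+$ = $+$, +$·$+$ = +$$+$, …
Continuing: +$$+$$+$+$$+$ · $+$+$$+$+$$+$$+$+$$+$ gives term 8.

+$$+$$+$+$$+$$+$+$$+$+$$+$$+$+$$+$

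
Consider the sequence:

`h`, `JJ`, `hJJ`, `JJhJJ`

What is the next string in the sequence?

hJJJJhJJ

From term 3 onward, concatenate the second-to-last term with the last: h·JJ = hJJ, JJ·hJJ = JJhJJ, …
So term 5 is hJJ·JJhJJ.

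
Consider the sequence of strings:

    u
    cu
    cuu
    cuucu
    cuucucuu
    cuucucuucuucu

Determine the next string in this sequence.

From term 3 onward, concatenate the last term with the second-to-last: cu·u = cuu, cuu·cu = cuucu, …
Continuing: cuucucuucuucu · cuucucuu gives term 7.

cuucucuucuucucuucucuu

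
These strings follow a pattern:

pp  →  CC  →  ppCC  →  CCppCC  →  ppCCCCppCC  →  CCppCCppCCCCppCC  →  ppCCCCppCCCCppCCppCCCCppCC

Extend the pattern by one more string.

This is a Fibonacci-style word recurrence s(k) = s(k−2)·s(k−1): e.g. pp·CC = ppCC.
Continuing: CCppCCppCCCCppCC · ppCCCCppCCCCppCCppCCCCppCC gives term 8.

CCppCCppCCCCppCCppCCCCppCCCCppCCppCCCCppCC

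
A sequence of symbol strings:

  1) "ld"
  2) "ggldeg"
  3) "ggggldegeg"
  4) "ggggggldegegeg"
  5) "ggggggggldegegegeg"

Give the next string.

Each term wraps the previous one in gg on the left and eg on the right.
So the next term is gg·ggggggggldegegegeg·eg.

ggggggggggldegegegegeg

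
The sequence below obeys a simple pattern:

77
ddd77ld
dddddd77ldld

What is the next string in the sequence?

Each term wraps the previous one in ddd on the left and ld on the right.
One more step from dddddd77ldld gives the answer.

ddddddddd77ldldld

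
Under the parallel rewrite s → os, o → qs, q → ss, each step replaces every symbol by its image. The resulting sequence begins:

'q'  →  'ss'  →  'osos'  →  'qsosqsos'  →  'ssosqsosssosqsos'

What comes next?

Replace each of the 16 characters of ssosqsosssosqsos in place — os os qs os ss os qs os os os qs os ss os qs os — and concatenate.

ososqsosssosqsosososqsosssosqsos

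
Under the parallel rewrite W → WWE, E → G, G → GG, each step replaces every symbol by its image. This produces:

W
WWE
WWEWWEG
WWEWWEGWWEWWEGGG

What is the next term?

Replace each of the 16 characters of WWEWWEGWWEWWEGGG in place — WWE WWE G WWE WWE G GG WWE WWE G WWE WWE G GG GG GG — and concatenate.

WWEWWEGWWEWWEGGGWWEWWEGWWEWWEGGGGGGG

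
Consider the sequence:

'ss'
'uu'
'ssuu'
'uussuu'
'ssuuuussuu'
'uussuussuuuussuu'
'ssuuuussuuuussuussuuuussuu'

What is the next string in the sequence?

This is a Fibonacci-style word recurrence s(k) = s(k−2)·s(k−1): e.g. ss·uu = ssuu.
Continuing: uussuussuuuussuu · ssuuuussuuuussuussuuuussuu gives term 8.

uussuussuuuussuussuuuussuuuussuussuuuussuu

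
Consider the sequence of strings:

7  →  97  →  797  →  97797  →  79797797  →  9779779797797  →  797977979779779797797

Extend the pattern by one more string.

Each term (from the third on) is the two preceding terms concatenated in order: term 3 = 7·97 = 797.
The next term joins 9779779797797 and 797977979779779797797.

9779779797797797977979779779797797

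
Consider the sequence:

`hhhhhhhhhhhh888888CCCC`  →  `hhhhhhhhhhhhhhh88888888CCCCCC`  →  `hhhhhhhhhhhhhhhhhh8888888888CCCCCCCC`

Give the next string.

Reading off run lengths: h runs 12, 15, 18; 8 runs 6, 8, 10; C runs 4, 6, 8 — each is linear in n, where the shown terms are n = 3, 4, 5.
Setting n = 6 gives 21, 12, 10 characters in each block.

hhhhhhhhhhhhhhhhhhhhh888888888888CCCCCCCCCC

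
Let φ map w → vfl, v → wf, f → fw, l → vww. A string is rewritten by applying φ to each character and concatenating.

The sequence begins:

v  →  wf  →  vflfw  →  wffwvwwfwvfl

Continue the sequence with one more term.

Rewriting each symbol of wffwvwwfwvfl: w→vfl, f→fw, f→fw, w→vfl, v→wf, w→vfl, w→vfl, f→fw, w→vfl, v→wf, f→fw, l→vww, which concatenates to vfl fw fw vfl wf vfl vfl fw vfl wf fw vww.

vflfwfwvflwfvflvflfwvflwffwvww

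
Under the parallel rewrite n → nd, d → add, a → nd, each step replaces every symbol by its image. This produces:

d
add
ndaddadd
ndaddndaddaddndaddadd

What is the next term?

ndaddndaddaddndaddndaddaddndaddaddndaddndaddaddndaddadd

Replace each of the 21 characters of ndaddndaddaddndaddadd in place — nd add nd add add nd add nd add add nd add add nd add nd add add nd add add — and concatenate.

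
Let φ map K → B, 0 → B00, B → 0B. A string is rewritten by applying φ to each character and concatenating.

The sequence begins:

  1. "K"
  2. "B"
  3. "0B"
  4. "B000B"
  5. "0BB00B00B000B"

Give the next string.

Applying the rule to each of the 13 symbols of 0BB00B00B000B gives the pieces B00 0B 0B B00 B00 0B B00 B00 0B B00 B00 B00 0B, which concatenate to the answer.

B000B0BB00B000BB00B000BB00B00B000B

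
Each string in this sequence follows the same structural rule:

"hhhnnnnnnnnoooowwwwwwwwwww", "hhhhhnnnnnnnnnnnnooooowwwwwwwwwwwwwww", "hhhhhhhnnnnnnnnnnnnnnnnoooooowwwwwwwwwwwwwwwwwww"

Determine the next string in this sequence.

Reading off run lengths: h runs 3, 5, 7; n runs 8, 12, 16; o runs 4, 5, 6; w runs 11, 15, 19 — each is linear in n, where the shown terms are n = 2, 3, 4.
For the next term, n = 5, so the run lengths are 9, 20, 7, 23.

hhhhhhhhhnnnnnnnnnnnnnnnnnnnnooooooowwwwwwwwwwwwwwwwwwwwwww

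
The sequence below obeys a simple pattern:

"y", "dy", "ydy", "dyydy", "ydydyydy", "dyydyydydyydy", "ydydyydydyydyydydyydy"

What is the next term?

dyydyydydyydyydydyydydyydyydydyydy

Each term (from the third on) is the two preceding terms concatenated in order: term 3 = y·dy = ydy.
The next term joins dyydyydydyydy and ydydyydydyydyydydyydy.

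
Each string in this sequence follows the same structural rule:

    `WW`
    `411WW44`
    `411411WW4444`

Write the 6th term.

411411411411411WW4444444444

s(k+1) = 411·s(k)·44, so each term gains 411 as a prefix and 44 as a suffix.
From 411411WW4444, 3 further steps: 411411WW4444 → 411411411WW444444 → 411411411411WW44444444 → (answer).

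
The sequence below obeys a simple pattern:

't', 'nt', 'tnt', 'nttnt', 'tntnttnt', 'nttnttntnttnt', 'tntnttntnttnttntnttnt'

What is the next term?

Each term (from the third on) is the two preceding terms concatenated in order: term 3 = t·nt = tnt.
The next term joins nttnttntnttnt and tntnttntnttnttntnttnt.

nttnttntnttnttntnttntnttnttntnttnt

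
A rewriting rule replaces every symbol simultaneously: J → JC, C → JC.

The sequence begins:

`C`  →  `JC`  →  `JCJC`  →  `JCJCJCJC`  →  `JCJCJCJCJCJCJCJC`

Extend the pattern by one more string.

Rewriting the 16 symbols of JCJCJCJCJCJCJCJC one by one yields JC JC JC JC JC JC JC JC JC JC JC JC JC JC JC JC; concatenated:

JCJCJCJCJCJCJCJCJCJCJCJCJCJCJCJC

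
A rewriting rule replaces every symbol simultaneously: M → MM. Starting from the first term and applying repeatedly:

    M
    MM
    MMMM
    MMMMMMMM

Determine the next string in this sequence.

MMMMMMMMMMMMMMMM

Rewriting each symbol of MMMMMMMM: M→MM, M→MM, M→MM, M→MM, M→MM, M→MM, M→MM, M→MM, which concatenates to MM MM MM MM MM MM MM MM.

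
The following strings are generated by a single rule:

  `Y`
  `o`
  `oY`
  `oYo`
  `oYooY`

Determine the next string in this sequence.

From term 3 onward, concatenate the last term with the second-to-last: o·Y = oY, oY·o = oYo, …
So term 6 is oYooY·oYo.

oYooYoYo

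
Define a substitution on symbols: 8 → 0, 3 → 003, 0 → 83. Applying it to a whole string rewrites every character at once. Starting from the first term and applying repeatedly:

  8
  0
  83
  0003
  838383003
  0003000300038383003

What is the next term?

Replace each of the 19 characters of 0003000300038383003 in place — 83 83 83 003 83 83 83 003 83 83 83 003 0 003 0 003 83 83 003 — and concatenate.

838383003838383003838383003000300038383003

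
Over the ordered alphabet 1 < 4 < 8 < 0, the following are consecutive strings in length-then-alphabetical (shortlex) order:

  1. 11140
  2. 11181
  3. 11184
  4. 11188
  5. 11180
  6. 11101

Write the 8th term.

Stepping forward 2 times from 11101: 11101 → 11104, then the target.

11108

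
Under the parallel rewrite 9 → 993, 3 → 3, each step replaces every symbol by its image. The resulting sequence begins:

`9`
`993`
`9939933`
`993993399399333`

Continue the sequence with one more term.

Rewriting the 15 symbols of 993993399399333 one by one yields 993 993 3 993 993 3 3 993 993 3 993 993 3 3 3; concatenated:

9939933993993339939933993993333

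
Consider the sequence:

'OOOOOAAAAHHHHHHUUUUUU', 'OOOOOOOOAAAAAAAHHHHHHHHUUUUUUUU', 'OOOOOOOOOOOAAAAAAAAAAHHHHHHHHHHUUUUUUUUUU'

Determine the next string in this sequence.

OOOOOOOOOOOOOOAAAAAAAAAAAAAHHHHHHHHHHHHUUUUUUUUUUUU

Reading off run lengths: O runs 5, 8, 11; A runs 4, 7, 10; H runs 6, 8, 10; U runs 6, 8, 10 — each is linear in n, where the shown terms are n = 2, 3, 4.
For the next term, n = 5, so the run lengths are 14, 13, 12, 12.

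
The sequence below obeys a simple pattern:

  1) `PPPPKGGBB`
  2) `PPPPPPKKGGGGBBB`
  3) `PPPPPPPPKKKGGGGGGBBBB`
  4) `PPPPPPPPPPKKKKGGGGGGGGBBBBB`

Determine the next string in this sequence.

PPPPPPPPPPPPKKKKKGGGGGGGGGGBBBBBB

The n-th term is 2n+2 P's then n K's then 2n G's then n+1 B's (n = 1, 2, …).
Setting n = 5 gives 12, 5, 10, 6 characters in each block.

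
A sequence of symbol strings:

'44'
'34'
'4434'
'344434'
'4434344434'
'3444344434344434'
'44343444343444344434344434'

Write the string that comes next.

344434443434443444343444343444344434344434

From term 3 onward, concatenate the second-to-last term with the last: 44·34 = 4434, 34·4434 = 344434, …
The next term joins 3444344434344434 and 44343444343444344434344434.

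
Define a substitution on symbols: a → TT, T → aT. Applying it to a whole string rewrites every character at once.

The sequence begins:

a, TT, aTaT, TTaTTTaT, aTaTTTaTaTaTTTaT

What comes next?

Replace each of the 16 characters of aTaTTTaTaTaTTTaT in place — TT aT TT aT aT aT TT aT TT aT TT aT aT aT TT aT — and concatenate.

TTaTTTaTaTaTTTaTTTaTTTaTaTaTTTaT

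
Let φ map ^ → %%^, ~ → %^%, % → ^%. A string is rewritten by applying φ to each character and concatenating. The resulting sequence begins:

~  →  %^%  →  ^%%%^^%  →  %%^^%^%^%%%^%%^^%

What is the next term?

^%^%%%^%%^^%%%^^%%%^^%^%^%%%^^%^%%%^%%^^%

Replace each of the 17 characters of %%^^%^%^%%%^%%^^% in place — ^% ^% %%^ %%^ ^% %%^ ^% %%^ ^% ^% ^% %%^ ^% ^% %%^ %%^ ^% — and concatenate.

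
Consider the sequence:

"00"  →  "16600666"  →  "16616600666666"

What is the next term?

s(k+1) = 166·s(k)·666, so each term gains 166 as a prefix and 666 as a suffix.
Applying this once more to 16616600666666:

16616616600666666666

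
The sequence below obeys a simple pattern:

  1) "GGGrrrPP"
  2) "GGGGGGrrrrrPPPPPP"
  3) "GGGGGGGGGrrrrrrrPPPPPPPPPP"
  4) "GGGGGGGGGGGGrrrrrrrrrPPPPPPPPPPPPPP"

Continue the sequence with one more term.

GGGGGGGGGGGGGGGrrrrrrrrrrrPPPPPPPPPPPPPPPPPP

The n-th term is 3n G's then 2n+1 r's then 4n-2 P's (n = 1, 2, …).
At n = 5 the blocks have lengths 15, 11, 18.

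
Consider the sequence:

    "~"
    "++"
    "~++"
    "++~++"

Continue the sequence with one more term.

~++++~++

This is a Fibonacci-style word recurrence s(k) = s(k−2)·s(k−1): e.g. ~·++ = ~++.
Continuing: ~++ · ++~++ gives term 5.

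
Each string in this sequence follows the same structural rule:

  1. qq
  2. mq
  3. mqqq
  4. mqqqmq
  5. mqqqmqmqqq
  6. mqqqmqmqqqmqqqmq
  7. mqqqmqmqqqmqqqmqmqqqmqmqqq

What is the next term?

From term 3 onward, concatenate the last term with the second-to-last: mq·qq = mqqq, mqqq·mq = mqqqmq, …
So term 8 is mqqqmqmqqqmqqqmqmqqqmqmqqq·mqqqmqmqqqmqqqmq.

mqqqmqmqqqmqqqmqmqqqmqmqqqmqqqmqmqqqmqqqmq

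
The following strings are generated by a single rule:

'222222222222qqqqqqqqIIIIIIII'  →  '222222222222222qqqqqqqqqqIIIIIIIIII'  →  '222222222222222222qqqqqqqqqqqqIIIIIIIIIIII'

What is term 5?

222222222222222222222222qqqqqqqqqqqqqqqqIIIIIIIIIIIIIIII

The n-th term is 3n+3 2's then 2n+2 q's then 2n+2 I's, where the shown terms are n = 3, 4, 5.
At n = 7 the blocks have lengths 24, 16, 16.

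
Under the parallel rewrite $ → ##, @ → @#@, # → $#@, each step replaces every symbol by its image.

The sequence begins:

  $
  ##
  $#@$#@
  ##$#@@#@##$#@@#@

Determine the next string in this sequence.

Rewriting the 16 symbols of ##$#@@#@##$#@@#@ one by one yields $#@ $#@ ## $#@ @#@ @#@ $#@ @#@ $#@ $#@ ## $#@ @#@ @#@ $#@ @#@; concatenated:

$#@$#@##$#@@#@@#@$#@@#@$#@$#@##$#@@#@@#@$#@@#@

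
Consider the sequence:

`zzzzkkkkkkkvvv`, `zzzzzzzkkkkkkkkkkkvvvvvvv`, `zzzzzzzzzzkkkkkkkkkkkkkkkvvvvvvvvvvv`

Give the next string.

Each string has the form z^{3n+1} k^{4n+3} v^{4n-1} (n = 1, 2, …).
Setting n = 4 gives 13, 19, 15 characters in each block.

zzzzzzzzzzzzzkkkkkkkkkkkkkkkkkkkvvvvvvvvvvvvvvv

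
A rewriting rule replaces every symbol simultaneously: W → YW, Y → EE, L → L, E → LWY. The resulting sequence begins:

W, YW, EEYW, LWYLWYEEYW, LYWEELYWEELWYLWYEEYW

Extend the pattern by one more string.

Applying the rule to each of the 20 symbols of LYWEELYWEELWYLWYEEYW gives the pieces L EE YW LWY LWY L EE YW LWY LWY L YW EE L YW EE LWY LWY EE YW, which concatenate to the answer.

LEEYWLWYLWYLEEYWLWYLWYLYWEELYWEELWYLWYEEYW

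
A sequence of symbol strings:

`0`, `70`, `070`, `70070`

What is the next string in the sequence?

Each term (from the third on) is the two preceding terms concatenated in order: term 3 = 0·70 = 070.
So term 5 is 070·70070.

07070070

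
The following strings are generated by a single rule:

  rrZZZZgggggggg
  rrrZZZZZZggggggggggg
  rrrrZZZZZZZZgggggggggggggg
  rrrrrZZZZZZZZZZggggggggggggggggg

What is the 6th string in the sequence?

rrrrrrrZZZZZZZZZZZZZZggggggggggggggggggggggg

Each string has the form r^{n} Z^{2n} g^{3n+2}, where the shown terms are n = 2, 3, 4, 5.
For term 6, n = 7, so the run lengths are 7, 14, 23.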